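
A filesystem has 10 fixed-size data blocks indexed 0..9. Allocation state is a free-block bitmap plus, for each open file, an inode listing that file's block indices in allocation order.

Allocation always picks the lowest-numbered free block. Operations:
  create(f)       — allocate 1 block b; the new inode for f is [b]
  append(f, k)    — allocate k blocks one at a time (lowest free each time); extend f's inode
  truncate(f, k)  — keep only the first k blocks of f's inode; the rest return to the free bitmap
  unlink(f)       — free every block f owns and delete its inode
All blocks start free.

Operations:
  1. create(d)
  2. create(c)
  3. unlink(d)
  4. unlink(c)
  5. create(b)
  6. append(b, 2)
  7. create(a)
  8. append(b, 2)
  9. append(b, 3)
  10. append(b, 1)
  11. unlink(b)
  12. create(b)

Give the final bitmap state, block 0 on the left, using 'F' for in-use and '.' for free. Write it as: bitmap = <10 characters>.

bitmap = F..F......

[1] create(d) — d=0 (map F.........)
[2] create(c) — c=1 d=0 (map FF........)
[3] unlink(d) — c=1 (map .F........)
[4] unlink(c) —  (map ..........)
[5] create(b) — b=0 (map F.........)
[6] append(b, 2) — b=0,1,2 (map FFF.......)
[7] create(a) — a=3 b=0,1,2 (map FFFF......)
[8] append(b, 2) — a=3 b=0,1,2,4,5 (map FFFFFF....)
[9] append(b, 3) — a=3 b=0,1,2,4,5,6,7,8 (map FFFFFFFFF.)
[10] append(b, 1) — a=3 b=0,1,2,4,5,6,7,8,9 (map FFFFFFFFFF)
[11] unlink(b) — a=3 (map ...F......)
[12] create(b) — a=3 b=0 (map F..F......)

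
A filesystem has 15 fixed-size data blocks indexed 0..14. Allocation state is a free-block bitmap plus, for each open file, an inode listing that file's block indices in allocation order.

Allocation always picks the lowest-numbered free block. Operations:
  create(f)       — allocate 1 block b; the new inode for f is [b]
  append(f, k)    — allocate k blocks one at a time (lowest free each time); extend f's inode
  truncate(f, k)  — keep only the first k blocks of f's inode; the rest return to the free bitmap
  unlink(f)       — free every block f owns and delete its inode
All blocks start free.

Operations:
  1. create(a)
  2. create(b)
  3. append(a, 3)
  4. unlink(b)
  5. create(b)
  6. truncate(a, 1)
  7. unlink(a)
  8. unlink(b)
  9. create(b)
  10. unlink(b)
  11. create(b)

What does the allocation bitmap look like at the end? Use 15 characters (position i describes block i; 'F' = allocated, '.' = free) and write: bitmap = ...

[1] create(a) — a=0 (map F..............)
[2] create(b) — a=0 b=1 (map FF.............)
[3] append(a, 3) — a=0,2,3,4 b=1 (map FFFFF..........)
[4] unlink(b) — a=0,2,3,4 (map F.FFF..........)
[5] create(b) — a=0,2,3,4 b=1 (map FFFFF..........)
[6] truncate(a, 1) — a=0 b=1 (map FF.............)
[7] unlink(a) — b=1 (map .F.............)
[8] unlink(b) —  (map ...............)
[9] create(b) — b=0 (map F..............)
[10] unlink(b) —  (map ...............)
[11] create(b) — b=0 (map F..............)

bitmap = F..............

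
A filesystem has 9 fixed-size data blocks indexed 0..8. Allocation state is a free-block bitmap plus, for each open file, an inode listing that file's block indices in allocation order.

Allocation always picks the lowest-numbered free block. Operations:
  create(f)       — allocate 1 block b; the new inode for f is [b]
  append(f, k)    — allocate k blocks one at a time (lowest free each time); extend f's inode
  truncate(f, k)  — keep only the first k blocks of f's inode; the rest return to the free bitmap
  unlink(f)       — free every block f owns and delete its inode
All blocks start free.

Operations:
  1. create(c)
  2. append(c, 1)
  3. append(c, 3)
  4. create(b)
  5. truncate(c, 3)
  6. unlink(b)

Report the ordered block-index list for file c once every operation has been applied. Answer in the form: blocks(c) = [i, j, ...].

blocks(c) = [0, 1, 2]

after create(c) → c:[0]  free=[F........]
after append(c, 1) → c:[0, 1]  free=[FF.......]
after append(c, 3) → c:[0, 1, 2, 3, 4]  free=[FFFFF....]
after create(b) → b:[5], c:[0, 1, 2, 3, 4]  free=[FFFFFF...]
after truncate(c, 3) → b:[5], c:[0, 1, 2]  free=[FFF..F...]
after unlink(b) → c:[0, 1, 2]  free=[FFF......]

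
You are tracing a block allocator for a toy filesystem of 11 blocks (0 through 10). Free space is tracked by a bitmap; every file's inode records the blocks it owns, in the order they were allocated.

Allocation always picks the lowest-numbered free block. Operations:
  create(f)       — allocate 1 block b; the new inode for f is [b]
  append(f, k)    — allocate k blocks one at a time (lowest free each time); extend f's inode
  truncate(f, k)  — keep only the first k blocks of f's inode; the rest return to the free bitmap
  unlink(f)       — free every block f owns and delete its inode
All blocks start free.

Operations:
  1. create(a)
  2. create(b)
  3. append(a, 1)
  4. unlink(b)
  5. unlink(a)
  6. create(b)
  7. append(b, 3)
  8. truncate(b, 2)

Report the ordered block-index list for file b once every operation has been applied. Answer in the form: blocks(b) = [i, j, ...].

blocks(b) = [0, 1]

after create(a) → a:[0]  free=[F..........]
after create(b) → a:[0], b:[1]  free=[FF.........]
after append(a, 1) → a:[0, 2], b:[1]  free=[FFF........]
after unlink(b) → a:[0, 2]  free=[F.F........]
after unlink(a) →   free=[...........]
after create(b) → b:[0]  free=[F..........]
after append(b, 3) → b:[0, 1, 2, 3]  free=[FFFF.......]
after truncate(b, 2) → b:[0, 1]  free=[FF.........]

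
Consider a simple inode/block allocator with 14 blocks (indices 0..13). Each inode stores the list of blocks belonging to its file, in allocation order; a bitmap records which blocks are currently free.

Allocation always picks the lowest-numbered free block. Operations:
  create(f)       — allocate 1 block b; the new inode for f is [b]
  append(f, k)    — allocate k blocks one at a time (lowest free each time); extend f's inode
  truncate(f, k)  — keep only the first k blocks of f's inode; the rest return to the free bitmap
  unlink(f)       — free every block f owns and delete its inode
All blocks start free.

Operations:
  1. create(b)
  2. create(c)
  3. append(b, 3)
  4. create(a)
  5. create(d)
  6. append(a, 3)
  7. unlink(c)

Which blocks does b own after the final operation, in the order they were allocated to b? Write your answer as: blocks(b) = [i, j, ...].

create(b): bitmap=F............. | b=[0]
create(c): bitmap=FF............ | b=[0] c=[1]
append(b, 3): bitmap=FFFFF......... | b=[0, 2, 3, 4] c=[1]
create(a): bitmap=FFFFFF........ | a=[5] b=[0, 2, 3, 4] c=[1]
create(d): bitmap=FFFFFFF....... | a=[5] b=[0, 2, 3, 4] c=[1] d=[6]
append(a, 3): bitmap=FFFFFFFFFF.... | a=[5, 7, 8, 9] b=[0, 2, 3, 4] c=[1] d=[6]
unlink(c): bitmap=F.FFFFFFFF.... | a=[5, 7, 8, 9] b=[0, 2, 3, 4] d=[6]

blocks(b) = [0, 2, 3, 4]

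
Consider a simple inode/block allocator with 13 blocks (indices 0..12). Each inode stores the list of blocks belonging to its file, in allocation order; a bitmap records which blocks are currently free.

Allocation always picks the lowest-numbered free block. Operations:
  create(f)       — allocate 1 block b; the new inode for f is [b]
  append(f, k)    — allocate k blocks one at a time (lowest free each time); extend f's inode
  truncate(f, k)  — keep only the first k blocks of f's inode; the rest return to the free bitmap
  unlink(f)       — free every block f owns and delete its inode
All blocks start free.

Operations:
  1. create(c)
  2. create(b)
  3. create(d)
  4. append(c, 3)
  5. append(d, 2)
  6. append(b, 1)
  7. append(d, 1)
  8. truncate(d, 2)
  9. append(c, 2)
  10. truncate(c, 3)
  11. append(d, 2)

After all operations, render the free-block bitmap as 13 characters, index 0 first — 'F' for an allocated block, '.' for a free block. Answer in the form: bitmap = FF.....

create(c): bitmap=F............ | c=[0]
create(b): bitmap=FF........... | b=[1] c=[0]
create(d): bitmap=FFF.......... | b=[1] c=[0] d=[2]
append(c, 3): bitmap=FFFFFF....... | b=[1] c=[0, 3, 4, 5] d=[2]
append(d, 2): bitmap=FFFFFFFF..... | b=[1] c=[0, 3, 4, 5] d=[2, 6, 7]
append(b, 1): bitmap=FFFFFFFFF.... | b=[1, 8] c=[0, 3, 4, 5] d=[2, 6, 7]
append(d, 1): bitmap=FFFFFFFFFF... | b=[1, 8] c=[0, 3, 4, 5] d=[2, 6, 7, 9]
truncate(d, 2): bitmap=FFFFFFF.F.... | b=[1, 8] c=[0, 3, 4, 5] d=[2, 6]
append(c, 2): bitmap=FFFFFFFFFF... | b=[1, 8] c=[0, 3, 4, 5, 7, 9] d=[2, 6]
truncate(c, 3): bitmap=FFFFF.F.F.... | b=[1, 8] c=[0, 3, 4] d=[2, 6]
append(d, 2): bitmap=FFFFFFFFF.... | b=[1, 8] c=[0, 3, 4] d=[2, 6, 5, 7]

bitmap = FFFFFFFFF....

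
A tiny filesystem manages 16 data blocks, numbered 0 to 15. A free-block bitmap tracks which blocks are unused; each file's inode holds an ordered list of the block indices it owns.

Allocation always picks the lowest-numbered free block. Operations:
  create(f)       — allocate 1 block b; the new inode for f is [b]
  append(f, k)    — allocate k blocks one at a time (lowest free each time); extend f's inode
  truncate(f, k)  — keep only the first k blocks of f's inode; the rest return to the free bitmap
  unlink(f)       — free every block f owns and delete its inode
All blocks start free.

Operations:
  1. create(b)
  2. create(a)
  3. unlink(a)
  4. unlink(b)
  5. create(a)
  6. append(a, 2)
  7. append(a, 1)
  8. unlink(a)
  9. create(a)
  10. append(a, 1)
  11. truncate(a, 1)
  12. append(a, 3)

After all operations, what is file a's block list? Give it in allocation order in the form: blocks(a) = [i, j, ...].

after create(b) → b:[0]  free=[F...............]
after create(a) → a:[1], b:[0]  free=[FF..............]
after unlink(a) → b:[0]  free=[F...............]
after unlink(b) →   free=[................]
after create(a) → a:[0]  free=[F...............]
after append(a, 2) → a:[0, 1, 2]  free=[FFF.............]
after append(a, 1) → a:[0, 1, 2, 3]  free=[FFFF............]
after unlink(a) →   free=[................]
after create(a) → a:[0]  free=[F...............]
after append(a, 1) → a:[0, 1]  free=[FF..............]
after truncate(a, 1) → a:[0]  free=[F...............]
after append(a, 3) → a:[0, 1, 2, 3]  free=[FFFF............]

blocks(a) = [0, 1, 2, 3]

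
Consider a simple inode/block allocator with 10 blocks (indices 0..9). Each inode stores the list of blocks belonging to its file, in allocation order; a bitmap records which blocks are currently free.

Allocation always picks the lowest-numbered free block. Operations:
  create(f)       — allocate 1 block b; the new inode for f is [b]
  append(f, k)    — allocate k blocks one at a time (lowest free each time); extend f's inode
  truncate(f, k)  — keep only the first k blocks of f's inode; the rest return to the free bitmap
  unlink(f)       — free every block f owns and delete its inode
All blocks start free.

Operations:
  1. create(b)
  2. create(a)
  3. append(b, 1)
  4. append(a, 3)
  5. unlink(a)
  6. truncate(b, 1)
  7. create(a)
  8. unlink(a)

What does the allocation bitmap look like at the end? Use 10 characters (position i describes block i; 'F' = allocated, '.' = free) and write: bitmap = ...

bitmap = F.........

  1. create(b)  ⇒  F.........  {b→[0]}
  2. create(a)  ⇒  FF........  {a→[1]; b→[0]}
  3. append(b, 1)  ⇒  FFF.......  {a→[1]; b→[0, 2]}
  4. append(a, 3)  ⇒  FFFFFF....  {a→[1, 3, 4, 5]; b→[0, 2]}
  5. unlink(a)  ⇒  F.F.......  {b→[0, 2]}
  6. truncate(b, 1)  ⇒  F.........  {b→[0]}
  7. create(a)  ⇒  FF........  {a→[1]; b→[0]}
  8. unlink(a)  ⇒  F.........  {b→[0]}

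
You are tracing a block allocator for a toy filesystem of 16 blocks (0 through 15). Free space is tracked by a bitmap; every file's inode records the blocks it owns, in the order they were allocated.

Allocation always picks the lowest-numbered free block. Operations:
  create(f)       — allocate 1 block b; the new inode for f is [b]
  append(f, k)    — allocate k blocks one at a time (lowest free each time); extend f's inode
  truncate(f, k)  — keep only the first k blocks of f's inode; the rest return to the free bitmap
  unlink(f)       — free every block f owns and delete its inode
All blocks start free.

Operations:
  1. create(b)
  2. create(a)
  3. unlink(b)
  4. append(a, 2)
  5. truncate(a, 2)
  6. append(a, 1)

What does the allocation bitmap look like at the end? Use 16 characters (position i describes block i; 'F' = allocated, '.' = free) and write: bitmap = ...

after create(b) → b:[0]  free=[F...............]
after create(a) → a:[1], b:[0]  free=[FF..............]
after unlink(b) → a:[1]  free=[.F..............]
after append(a, 2) → a:[1, 0, 2]  free=[FFF.............]
after truncate(a, 2) → a:[1, 0]  free=[FF..............]
after append(a, 1) → a:[1, 0, 2]  free=[FFF.............]

bitmap = FFF.............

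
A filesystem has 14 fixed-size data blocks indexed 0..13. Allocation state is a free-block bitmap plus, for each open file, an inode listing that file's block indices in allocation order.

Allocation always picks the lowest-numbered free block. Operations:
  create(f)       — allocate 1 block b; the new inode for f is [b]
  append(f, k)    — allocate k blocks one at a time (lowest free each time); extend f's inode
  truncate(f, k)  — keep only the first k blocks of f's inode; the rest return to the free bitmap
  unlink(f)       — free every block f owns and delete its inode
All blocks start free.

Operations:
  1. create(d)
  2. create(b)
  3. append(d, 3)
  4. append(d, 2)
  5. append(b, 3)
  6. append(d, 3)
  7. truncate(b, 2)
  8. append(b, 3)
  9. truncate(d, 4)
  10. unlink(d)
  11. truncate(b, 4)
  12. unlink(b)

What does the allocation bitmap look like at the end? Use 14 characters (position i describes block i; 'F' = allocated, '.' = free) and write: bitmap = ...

[1] create(d) — d=0 (map F.............)
[2] create(b) — b=1 d=0 (map FF............)
[3] append(d, 3) — b=1 d=0,2,3,4 (map FFFFF.........)
[4] append(d, 2) — b=1 d=0,2,3,4,5,6 (map FFFFFFF.......)
[5] append(b, 3) — b=1,7,8,9 d=0,2,3,4,5,6 (map FFFFFFFFFF....)
[6] append(d, 3) — b=1,7,8,9 d=0,2,3,4,5,6,10,11,12 (map FFFFFFFFFFFFF.)
[7] truncate(b, 2) — b=1,7 d=0,2,3,4,5,6,10,11,12 (map FFFFFFFF..FFF.)
[8] append(b, 3) — b=1,7,8,9,13 d=0,2,3,4,5,6,10,11,12 (map FFFFFFFFFFFFFF)
[9] truncate(d, 4) — b=1,7,8,9,13 d=0,2,3,4 (map FFFFF..FFF...F)
[10] unlink(d) — b=1,7,8,9,13 (map .F.....FFF...F)
[11] truncate(b, 4) — b=1,7,8,9 (map .F.....FFF....)
[12] unlink(b) —  (map ..............)

bitmap = ..............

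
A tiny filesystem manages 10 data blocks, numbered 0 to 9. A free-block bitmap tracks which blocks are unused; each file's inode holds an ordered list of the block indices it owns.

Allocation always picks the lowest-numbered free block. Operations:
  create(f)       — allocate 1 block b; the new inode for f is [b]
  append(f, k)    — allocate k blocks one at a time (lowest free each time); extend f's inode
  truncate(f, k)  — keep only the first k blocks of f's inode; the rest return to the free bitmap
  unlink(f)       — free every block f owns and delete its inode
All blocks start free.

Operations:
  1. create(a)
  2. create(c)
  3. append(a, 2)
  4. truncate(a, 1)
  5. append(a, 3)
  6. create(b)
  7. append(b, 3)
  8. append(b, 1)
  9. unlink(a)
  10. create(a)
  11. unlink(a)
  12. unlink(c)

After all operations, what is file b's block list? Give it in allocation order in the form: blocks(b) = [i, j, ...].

blocks(b) = [5, 6, 7, 8, 9]

  1. create(a)  ⇒  F.........  {a→[0]}
  2. create(c)  ⇒  FF........  {a→[0]; c→[1]}
  3. append(a, 2)  ⇒  FFFF......  {a→[0, 2, 3]; c→[1]}
  4. truncate(a, 1)  ⇒  FF........  {a→[0]; c→[1]}
  5. append(a, 3)  ⇒  FFFFF.....  {a→[0, 2, 3, 4]; c→[1]}
  6. create(b)  ⇒  FFFFFF....  {a→[0, 2, 3, 4]; b→[5]; c→[1]}
  7. append(b, 3)  ⇒  FFFFFFFFF.  {a→[0, 2, 3, 4]; b→[5, 6, 7, 8]; c→[1]}
  8. append(b, 1)  ⇒  FFFFFFFFFF  {a→[0, 2, 3, 4]; b→[5, 6, 7, 8, 9]; c→[1]}
  9. unlink(a)  ⇒  .F...FFFFF  {b→[5, 6, 7, 8, 9]; c→[1]}
  10. create(a)  ⇒  FF...FFFFF  {a→[0]; b→[5, 6, 7, 8, 9]; c→[1]}
  11. unlink(a)  ⇒  .F...FFFFF  {b→[5, 6, 7, 8, 9]; c→[1]}
  12. unlink(c)  ⇒  .....FFFFF  {b→[5, 6, 7, 8, 9]}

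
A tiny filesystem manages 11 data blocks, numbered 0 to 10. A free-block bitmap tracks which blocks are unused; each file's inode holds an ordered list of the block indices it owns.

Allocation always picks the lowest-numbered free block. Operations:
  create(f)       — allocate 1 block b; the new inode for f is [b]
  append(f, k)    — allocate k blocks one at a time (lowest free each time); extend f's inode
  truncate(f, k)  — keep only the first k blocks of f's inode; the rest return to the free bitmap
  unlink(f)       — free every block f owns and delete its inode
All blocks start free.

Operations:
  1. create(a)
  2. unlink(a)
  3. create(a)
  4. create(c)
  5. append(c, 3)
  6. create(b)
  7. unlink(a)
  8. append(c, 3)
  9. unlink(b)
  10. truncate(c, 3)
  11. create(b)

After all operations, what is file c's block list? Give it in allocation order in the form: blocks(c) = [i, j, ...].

blocks(c) = [1, 2, 3]

[1] create(a) — a=0 (map F..........)
[2] unlink(a) —  (map ...........)
[3] create(a) — a=0 (map F..........)
[4] create(c) — a=0 c=1 (map FF.........)
[5] append(c, 3) — a=0 c=1,2,3,4 (map FFFFF......)
[6] create(b) — a=0 b=5 c=1,2,3,4 (map FFFFFF.....)
[7] unlink(a) — b=5 c=1,2,3,4 (map .FFFFF.....)
[8] append(c, 3) — b=5 c=1,2,3,4,0,6,7 (map FFFFFFFF...)
[9] unlink(b) — c=1,2,3,4,0,6,7 (map FFFFF.FF...)
[10] truncate(c, 3) — c=1,2,3 (map .FFF.......)
[11] create(b) — b=0 c=1,2,3 (map FFFF.......)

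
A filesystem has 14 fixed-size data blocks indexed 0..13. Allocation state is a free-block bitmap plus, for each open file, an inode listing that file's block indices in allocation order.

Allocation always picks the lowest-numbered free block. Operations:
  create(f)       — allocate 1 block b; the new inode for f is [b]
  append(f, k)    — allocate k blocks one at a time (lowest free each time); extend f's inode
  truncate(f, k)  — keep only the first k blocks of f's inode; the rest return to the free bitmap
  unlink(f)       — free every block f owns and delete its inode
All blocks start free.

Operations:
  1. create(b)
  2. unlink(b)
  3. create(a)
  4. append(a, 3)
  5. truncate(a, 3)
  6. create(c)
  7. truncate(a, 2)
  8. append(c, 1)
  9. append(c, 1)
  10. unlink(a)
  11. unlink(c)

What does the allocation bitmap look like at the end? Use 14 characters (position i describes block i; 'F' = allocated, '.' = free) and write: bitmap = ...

bitmap = ..............

create(b): bitmap=F............. | b=[0]
unlink(b): bitmap=.............. | 
create(a): bitmap=F............. | a=[0]
append(a, 3): bitmap=FFFF.......... | a=[0, 1, 2, 3]
truncate(a, 3): bitmap=FFF........... | a=[0, 1, 2]
create(c): bitmap=FFFF.......... | a=[0, 1, 2] c=[3]
truncate(a, 2): bitmap=FF.F.......... | a=[0, 1] c=[3]
append(c, 1): bitmap=FFFF.......... | a=[0, 1] c=[3, 2]
append(c, 1): bitmap=FFFFF......... | a=[0, 1] c=[3, 2, 4]
unlink(a): bitmap=..FFF......... | c=[3, 2, 4]
unlink(c): bitmap=.............. | 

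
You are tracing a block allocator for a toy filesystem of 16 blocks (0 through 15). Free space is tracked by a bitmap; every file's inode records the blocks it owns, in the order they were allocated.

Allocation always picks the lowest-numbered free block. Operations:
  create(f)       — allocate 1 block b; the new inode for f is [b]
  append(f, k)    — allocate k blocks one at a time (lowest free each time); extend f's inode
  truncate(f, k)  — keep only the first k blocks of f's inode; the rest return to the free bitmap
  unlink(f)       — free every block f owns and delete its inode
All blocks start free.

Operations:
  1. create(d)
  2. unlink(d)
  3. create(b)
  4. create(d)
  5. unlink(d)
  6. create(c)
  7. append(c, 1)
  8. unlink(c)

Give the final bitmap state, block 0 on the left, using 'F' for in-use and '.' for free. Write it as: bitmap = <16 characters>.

bitmap = F...............

after create(d) → d:[0]  free=[F...............]
after unlink(d) →   free=[................]
after create(b) → b:[0]  free=[F...............]
after create(d) → b:[0], d:[1]  free=[FF..............]
after unlink(d) → b:[0]  free=[F...............]
after create(c) → b:[0], c:[1]  free=[FF..............]
after append(c, 1) → b:[0], c:[1, 2]  free=[FFF.............]
after unlink(c) → b:[0]  free=[F...............]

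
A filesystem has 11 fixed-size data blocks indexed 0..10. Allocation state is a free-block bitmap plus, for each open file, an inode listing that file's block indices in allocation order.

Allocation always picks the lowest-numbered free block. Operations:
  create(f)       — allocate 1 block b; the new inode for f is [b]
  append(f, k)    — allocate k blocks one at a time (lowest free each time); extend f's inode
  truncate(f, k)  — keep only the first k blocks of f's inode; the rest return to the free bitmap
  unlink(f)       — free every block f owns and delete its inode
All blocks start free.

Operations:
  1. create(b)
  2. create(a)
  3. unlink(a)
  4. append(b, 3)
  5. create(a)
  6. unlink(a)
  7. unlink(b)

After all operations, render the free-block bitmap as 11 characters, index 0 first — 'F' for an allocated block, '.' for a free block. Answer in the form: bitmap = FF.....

bitmap = ...........

after create(b) → b:[0]  free=[F..........]
after create(a) → a:[1], b:[0]  free=[FF.........]
after unlink(a) → b:[0]  free=[F..........]
after append(b, 3) → b:[0, 1, 2, 3]  free=[FFFF.......]
after create(a) → a:[4], b:[0, 1, 2, 3]  free=[FFFFF......]
after unlink(a) → b:[0, 1, 2, 3]  free=[FFFF.......]
after unlink(b) →   free=[...........]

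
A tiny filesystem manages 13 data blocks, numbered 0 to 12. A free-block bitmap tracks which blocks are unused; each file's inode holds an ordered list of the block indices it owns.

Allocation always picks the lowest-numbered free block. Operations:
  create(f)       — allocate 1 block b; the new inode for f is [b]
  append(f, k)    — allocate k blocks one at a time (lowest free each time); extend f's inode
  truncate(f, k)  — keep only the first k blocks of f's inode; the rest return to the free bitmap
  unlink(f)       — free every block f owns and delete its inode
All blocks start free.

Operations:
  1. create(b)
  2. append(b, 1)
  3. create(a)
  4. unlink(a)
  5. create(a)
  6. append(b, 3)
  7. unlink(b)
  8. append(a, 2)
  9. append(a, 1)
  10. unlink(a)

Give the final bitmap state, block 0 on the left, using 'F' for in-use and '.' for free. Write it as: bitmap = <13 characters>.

bitmap = .............

  1. create(b)  ⇒  F............  {b→[0]}
  2. append(b, 1)  ⇒  FF...........  {b→[0, 1]}
  3. create(a)  ⇒  FFF..........  {a→[2]; b→[0, 1]}
  4. unlink(a)  ⇒  FF...........  {b→[0, 1]}
  5. create(a)  ⇒  FFF..........  {a→[2]; b→[0, 1]}
  6. append(b, 3)  ⇒  FFFFFF.......  {a→[2]; b→[0, 1, 3, 4, 5]}
  7. unlink(b)  ⇒  ..F..........  {a→[2]}
  8. append(a, 2)  ⇒  FFF..........  {a→[2, 0, 1]}
  9. append(a, 1)  ⇒  FFFF.........  {a→[2, 0, 1, 3]}
  10. unlink(a)  ⇒  .............  {}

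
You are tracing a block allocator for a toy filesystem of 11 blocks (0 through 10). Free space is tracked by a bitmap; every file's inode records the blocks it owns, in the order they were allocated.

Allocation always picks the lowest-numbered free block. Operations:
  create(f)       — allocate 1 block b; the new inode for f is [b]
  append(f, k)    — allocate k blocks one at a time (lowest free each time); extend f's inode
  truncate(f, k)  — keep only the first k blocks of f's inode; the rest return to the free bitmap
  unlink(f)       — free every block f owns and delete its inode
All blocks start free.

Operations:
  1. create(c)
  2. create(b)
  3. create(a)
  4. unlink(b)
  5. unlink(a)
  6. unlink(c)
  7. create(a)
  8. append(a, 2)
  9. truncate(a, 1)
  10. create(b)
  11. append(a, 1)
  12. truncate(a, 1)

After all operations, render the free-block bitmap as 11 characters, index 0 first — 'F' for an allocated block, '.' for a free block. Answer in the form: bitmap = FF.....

  1. create(c)  ⇒  F..........  {c→[0]}
  2. create(b)  ⇒  FF.........  {b→[1]; c→[0]}
  3. create(a)  ⇒  FFF........  {a→[2]; b→[1]; c→[0]}
  4. unlink(b)  ⇒  F.F........  {a→[2]; c→[0]}
  5. unlink(a)  ⇒  F..........  {c→[0]}
  6. unlink(c)  ⇒  ...........  {}
  7. create(a)  ⇒  F..........  {a→[0]}
  8. append(a, 2)  ⇒  FFF........  {a→[0, 1, 2]}
  9. truncate(a, 1)  ⇒  F..........  {a→[0]}
  10. create(b)  ⇒  FF.........  {a→[0]; b→[1]}
  11. append(a, 1)  ⇒  FFF........  {a→[0, 2]; b→[1]}
  12. truncate(a, 1)  ⇒  FF.........  {a→[0]; b→[1]}

bitmap = FF.........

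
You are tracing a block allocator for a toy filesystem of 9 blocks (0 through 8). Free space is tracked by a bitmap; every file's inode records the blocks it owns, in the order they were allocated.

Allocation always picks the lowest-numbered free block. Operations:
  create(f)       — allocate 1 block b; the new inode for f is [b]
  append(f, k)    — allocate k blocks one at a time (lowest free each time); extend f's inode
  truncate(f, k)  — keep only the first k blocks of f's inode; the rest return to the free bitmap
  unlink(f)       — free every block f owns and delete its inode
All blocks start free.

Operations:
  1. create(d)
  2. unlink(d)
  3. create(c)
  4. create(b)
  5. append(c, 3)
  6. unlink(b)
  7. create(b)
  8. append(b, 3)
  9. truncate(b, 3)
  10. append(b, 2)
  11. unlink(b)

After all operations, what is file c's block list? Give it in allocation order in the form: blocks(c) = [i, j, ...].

[1] create(d) — d=0 (map F........)
[2] unlink(d) —  (map .........)
[3] create(c) — c=0 (map F........)
[4] create(b) — b=1 c=0 (map FF.......)
[5] append(c, 3) — b=1 c=0,2,3,4 (map FFFFF....)
[6] unlink(b) — c=0,2,3,4 (map F.FFF....)
[7] create(b) — b=1 c=0,2,3,4 (map FFFFF....)
[8] append(b, 3) — b=1,5,6,7 c=0,2,3,4 (map FFFFFFFF.)
[9] truncate(b, 3) — b=1,5,6 c=0,2,3,4 (map FFFFFFF..)
[10] append(b, 2) — b=1,5,6,7,8 c=0,2,3,4 (map FFFFFFFFF)
[11] unlink(b) — c=0,2,3,4 (map F.FFF....)

blocks(c) = [0, 2, 3, 4]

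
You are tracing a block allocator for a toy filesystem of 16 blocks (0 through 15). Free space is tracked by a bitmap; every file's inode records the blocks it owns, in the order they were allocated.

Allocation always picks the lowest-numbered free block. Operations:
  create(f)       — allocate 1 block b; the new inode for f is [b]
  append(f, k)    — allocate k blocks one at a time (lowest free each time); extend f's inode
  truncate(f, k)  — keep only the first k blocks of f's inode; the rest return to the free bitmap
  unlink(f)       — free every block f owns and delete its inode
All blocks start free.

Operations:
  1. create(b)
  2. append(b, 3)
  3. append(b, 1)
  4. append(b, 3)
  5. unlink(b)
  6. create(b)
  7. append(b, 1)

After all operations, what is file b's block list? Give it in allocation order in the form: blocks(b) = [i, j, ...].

  1. create(b)  ⇒  F...............  {b→[0]}
  2. append(b, 3)  ⇒  FFFF............  {b→[0, 1, 2, 3]}
  3. append(b, 1)  ⇒  FFFFF...........  {b→[0, 1, 2, 3, 4]}
  4. append(b, 3)  ⇒  FFFFFFFF........  {b→[0, 1, 2, 3, 4, 5, 6, 7]}
  5. unlink(b)  ⇒  ................  {}
  6. create(b)  ⇒  F...............  {b→[0]}
  7. append(b, 1)  ⇒  FF..............  {b→[0, 1]}

blocks(b) = [0, 1]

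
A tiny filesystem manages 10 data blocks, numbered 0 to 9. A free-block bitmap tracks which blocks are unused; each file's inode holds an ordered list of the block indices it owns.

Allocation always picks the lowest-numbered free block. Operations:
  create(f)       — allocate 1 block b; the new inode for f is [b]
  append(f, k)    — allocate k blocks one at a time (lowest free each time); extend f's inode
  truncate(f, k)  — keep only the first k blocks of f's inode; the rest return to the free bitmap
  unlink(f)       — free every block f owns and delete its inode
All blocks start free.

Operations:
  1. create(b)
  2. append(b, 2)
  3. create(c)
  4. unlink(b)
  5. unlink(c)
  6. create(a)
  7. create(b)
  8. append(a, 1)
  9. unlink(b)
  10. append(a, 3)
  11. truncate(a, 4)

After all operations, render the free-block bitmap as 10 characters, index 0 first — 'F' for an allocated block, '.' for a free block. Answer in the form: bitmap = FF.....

  1. create(b)  ⇒  F.........  {b→[0]}
  2. append(b, 2)  ⇒  FFF.......  {b→[0, 1, 2]}
  3. create(c)  ⇒  FFFF......  {b→[0, 1, 2]; c→[3]}
  4. unlink(b)  ⇒  ...F......  {c→[3]}
  5. unlink(c)  ⇒  ..........  {}
  6. create(a)  ⇒  F.........  {a→[0]}
  7. create(b)  ⇒  FF........  {a→[0]; b→[1]}
  8. append(a, 1)  ⇒  FFF.......  {a→[0, 2]; b→[1]}
  9. unlink(b)  ⇒  F.F.......  {a→[0, 2]}
  10. append(a, 3)  ⇒  FFFFF.....  {a→[0, 2, 1, 3, 4]}
  11. truncate(a, 4)  ⇒  FFFF......  {a→[0, 2, 1, 3]}

bitmap = FFFF......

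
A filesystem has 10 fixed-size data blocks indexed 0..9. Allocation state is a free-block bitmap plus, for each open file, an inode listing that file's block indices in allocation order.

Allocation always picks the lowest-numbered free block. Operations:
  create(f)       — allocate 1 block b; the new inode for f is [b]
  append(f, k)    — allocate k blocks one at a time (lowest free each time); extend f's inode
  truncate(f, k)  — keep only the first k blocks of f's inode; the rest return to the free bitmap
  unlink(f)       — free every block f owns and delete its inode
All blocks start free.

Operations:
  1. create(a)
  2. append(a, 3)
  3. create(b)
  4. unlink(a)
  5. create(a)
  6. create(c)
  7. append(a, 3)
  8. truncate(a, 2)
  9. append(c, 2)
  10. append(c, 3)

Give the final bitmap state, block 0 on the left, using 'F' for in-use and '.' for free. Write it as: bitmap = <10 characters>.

bitmap = FFFFFFFFF.

[1] create(a) — a=0 (map F.........)
[2] append(a, 3) — a=0,1,2,3 (map FFFF......)
[3] create(b) — a=0,1,2,3 b=4 (map FFFFF.....)
[4] unlink(a) — b=4 (map ....F.....)
[5] create(a) — a=0 b=4 (map F...F.....)
[6] create(c) — a=0 b=4 c=1 (map FF..F.....)
[7] append(a, 3) — a=0,2,3,5 b=4 c=1 (map FFFFFF....)
[8] truncate(a, 2) — a=0,2 b=4 c=1 (map FFF.F.....)
[9] append(c, 2) — a=0,2 b=4 c=1,3,5 (map FFFFFF....)
[10] append(c, 3) — a=0,2 b=4 c=1,3,5,6,7,8 (map FFFFFFFFF.)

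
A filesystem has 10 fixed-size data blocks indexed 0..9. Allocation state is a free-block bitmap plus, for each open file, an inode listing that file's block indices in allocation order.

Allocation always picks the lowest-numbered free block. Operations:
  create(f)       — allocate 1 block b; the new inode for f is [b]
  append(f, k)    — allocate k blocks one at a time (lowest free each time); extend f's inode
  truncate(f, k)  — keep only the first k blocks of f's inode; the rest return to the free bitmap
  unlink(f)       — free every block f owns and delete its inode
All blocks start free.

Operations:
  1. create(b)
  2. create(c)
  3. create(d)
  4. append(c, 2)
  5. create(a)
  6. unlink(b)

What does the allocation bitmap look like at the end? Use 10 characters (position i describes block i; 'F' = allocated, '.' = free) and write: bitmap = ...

bitmap = .FFFFF....

[1] create(b) — b=0 (map F.........)
[2] create(c) — b=0 c=1 (map FF........)
[3] create(d) — b=0 c=1 d=2 (map FFF.......)
[4] append(c, 2) — b=0 c=1,3,4 d=2 (map FFFFF.....)
[5] create(a) — a=5 b=0 c=1,3,4 d=2 (map FFFFFF....)
[6] unlink(b) — a=5 c=1,3,4 d=2 (map .FFFFF....)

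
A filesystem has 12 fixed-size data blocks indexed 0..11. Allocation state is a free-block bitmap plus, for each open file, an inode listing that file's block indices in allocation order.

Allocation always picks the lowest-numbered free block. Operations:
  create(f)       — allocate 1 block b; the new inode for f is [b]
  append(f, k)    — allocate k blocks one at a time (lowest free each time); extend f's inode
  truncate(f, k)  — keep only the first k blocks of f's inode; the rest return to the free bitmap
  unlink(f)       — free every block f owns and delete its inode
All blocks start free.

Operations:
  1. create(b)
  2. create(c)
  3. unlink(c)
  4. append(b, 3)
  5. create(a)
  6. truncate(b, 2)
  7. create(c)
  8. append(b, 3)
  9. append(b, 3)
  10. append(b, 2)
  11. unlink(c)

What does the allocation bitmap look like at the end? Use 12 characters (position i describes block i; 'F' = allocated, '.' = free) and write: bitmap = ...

bitmap = FF.FFFFFFFFF

  1. create(b)  ⇒  F...........  {b→[0]}
  2. create(c)  ⇒  FF..........  {b→[0]; c→[1]}
  3. unlink(c)  ⇒  F...........  {b→[0]}
  4. append(b, 3)  ⇒  FFFF........  {b→[0, 1, 2, 3]}
  5. create(a)  ⇒  FFFFF.......  {a→[4]; b→[0, 1, 2, 3]}
  6. truncate(b, 2)  ⇒  FF..F.......  {a→[4]; b→[0, 1]}
  7. create(c)  ⇒  FFF.F.......  {a→[4]; b→[0, 1]; c→[2]}
  8. append(b, 3)  ⇒  FFFFFFF.....  {a→[4]; b→[0, 1, 3, 5, 6]; c→[2]}
  9. append(b, 3)  ⇒  FFFFFFFFFF..  {a→[4]; b→[0, 1, 3, 5, 6, 7, 8, 9]; c→[2]}
  10. append(b, 2)  ⇒  FFFFFFFFFFFF  {a→[4]; b→[0, 1, 3, 5, 6, 7, 8, 9, 10, 11]; c→[2]}
  11. unlink(c)  ⇒  FF.FFFFFFFFF  {a→[4]; b→[0, 1, 3, 5, 6, 7, 8, 9, 10, 11]}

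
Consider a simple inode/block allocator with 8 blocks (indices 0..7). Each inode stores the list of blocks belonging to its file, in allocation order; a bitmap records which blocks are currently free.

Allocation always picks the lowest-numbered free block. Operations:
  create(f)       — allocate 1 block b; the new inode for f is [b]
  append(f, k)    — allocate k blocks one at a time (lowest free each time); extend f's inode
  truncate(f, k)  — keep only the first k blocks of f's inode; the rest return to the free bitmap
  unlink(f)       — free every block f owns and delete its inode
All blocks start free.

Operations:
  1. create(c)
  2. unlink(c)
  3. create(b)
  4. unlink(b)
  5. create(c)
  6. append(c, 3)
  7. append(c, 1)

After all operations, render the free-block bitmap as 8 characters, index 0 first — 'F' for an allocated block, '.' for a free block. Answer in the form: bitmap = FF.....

after create(c) → c:[0]  free=[F.......]
after unlink(c) →   free=[........]
after create(b) → b:[0]  free=[F.......]
after unlink(b) →   free=[........]
after create(c) → c:[0]  free=[F.......]
after append(c, 3) → c:[0, 1, 2, 3]  free=[FFFF....]
after append(c, 1) → c:[0, 1, 2, 3, 4]  free=[FFFFF...]

bitmap = FFFFF...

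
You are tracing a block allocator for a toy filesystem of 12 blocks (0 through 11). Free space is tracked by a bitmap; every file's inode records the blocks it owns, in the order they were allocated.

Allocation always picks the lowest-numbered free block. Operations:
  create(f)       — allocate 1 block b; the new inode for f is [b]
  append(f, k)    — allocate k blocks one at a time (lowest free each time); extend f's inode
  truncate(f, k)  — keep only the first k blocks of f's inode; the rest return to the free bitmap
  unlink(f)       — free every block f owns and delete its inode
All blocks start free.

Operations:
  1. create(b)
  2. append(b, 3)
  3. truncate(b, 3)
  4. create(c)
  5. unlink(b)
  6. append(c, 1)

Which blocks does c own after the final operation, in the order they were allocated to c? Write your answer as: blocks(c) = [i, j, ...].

create(b): bitmap=F........... | b=[0]
append(b, 3): bitmap=FFFF........ | b=[0, 1, 2, 3]
truncate(b, 3): bitmap=FFF......... | b=[0, 1, 2]
create(c): bitmap=FFFF........ | b=[0, 1, 2] c=[3]
unlink(b): bitmap=...F........ | c=[3]
append(c, 1): bitmap=F..F........ | c=[3, 0]

blocks(c) = [3, 0]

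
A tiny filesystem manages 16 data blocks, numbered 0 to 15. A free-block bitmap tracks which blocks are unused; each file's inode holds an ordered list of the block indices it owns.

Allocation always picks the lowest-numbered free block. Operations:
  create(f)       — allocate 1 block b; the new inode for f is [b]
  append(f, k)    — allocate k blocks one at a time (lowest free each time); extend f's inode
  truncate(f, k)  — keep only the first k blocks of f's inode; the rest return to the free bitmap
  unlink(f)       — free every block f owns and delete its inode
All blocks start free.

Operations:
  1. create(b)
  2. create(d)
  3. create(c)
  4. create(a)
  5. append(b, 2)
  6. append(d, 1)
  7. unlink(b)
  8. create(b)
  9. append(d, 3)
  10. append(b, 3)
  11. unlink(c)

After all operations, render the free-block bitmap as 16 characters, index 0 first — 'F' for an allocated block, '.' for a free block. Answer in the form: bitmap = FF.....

[1] create(b) — b=0 (map F...............)
[2] create(d) — b=0 d=1 (map FF..............)
[3] create(c) — b=0 c=2 d=1 (map FFF.............)
[4] create(a) — a=3 b=0 c=2 d=1 (map FFFF............)
[5] append(b, 2) — a=3 b=0,4,5 c=2 d=1 (map FFFFFF..........)
[6] append(d, 1) — a=3 b=0,4,5 c=2 d=1,6 (map FFFFFFF.........)
[7] unlink(b) — a=3 c=2 d=1,6 (map .FFF..F.........)
[8] create(b) — a=3 b=0 c=2 d=1,6 (map FFFF..F.........)
[9] append(d, 3) — a=3 b=0 c=2 d=1,6,4,5,7 (map FFFFFFFF........)
[10] append(b, 3) — a=3 b=0,8,9,10 c=2 d=1,6,4,5,7 (map FFFFFFFFFFF.....)
[11] unlink(c) — a=3 b=0,8,9,10 d=1,6,4,5,7 (map FF.FFFFFFFF.....)

bitmap = FF.FFFFFFFF.....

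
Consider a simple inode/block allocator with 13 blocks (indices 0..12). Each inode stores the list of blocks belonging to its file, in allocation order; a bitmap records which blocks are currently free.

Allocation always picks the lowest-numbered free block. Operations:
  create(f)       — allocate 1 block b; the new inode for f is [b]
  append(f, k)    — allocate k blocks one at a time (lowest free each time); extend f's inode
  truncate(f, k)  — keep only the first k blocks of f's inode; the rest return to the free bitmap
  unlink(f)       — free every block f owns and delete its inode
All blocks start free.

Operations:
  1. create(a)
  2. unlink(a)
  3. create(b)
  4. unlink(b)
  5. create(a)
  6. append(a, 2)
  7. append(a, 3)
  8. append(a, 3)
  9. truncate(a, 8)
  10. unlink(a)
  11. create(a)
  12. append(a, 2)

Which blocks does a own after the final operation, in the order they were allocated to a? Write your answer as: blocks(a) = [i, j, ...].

blocks(a) = [0, 1, 2]

  1. create(a)  ⇒  F............  {a→[0]}
  2. unlink(a)  ⇒  .............  {}
  3. create(b)  ⇒  F............  {b→[0]}
  4. unlink(b)  ⇒  .............  {}
  5. create(a)  ⇒  F............  {a→[0]}
  6. append(a, 2)  ⇒  FFF..........  {a→[0, 1, 2]}
  7. append(a, 3)  ⇒  FFFFFF.......  {a→[0, 1, 2, 3, 4, 5]}
  8. append(a, 3)  ⇒  FFFFFFFFF....  {a→[0, 1, 2, 3, 4, 5, 6, 7, 8]}
  9. truncate(a, 8)  ⇒  FFFFFFFF.....  {a→[0, 1, 2, 3, 4, 5, 6, 7]}
  10. unlink(a)  ⇒  .............  {}
  11. create(a)  ⇒  F............  {a→[0]}
  12. append(a, 2)  ⇒  FFF..........  {a→[0, 1, 2]}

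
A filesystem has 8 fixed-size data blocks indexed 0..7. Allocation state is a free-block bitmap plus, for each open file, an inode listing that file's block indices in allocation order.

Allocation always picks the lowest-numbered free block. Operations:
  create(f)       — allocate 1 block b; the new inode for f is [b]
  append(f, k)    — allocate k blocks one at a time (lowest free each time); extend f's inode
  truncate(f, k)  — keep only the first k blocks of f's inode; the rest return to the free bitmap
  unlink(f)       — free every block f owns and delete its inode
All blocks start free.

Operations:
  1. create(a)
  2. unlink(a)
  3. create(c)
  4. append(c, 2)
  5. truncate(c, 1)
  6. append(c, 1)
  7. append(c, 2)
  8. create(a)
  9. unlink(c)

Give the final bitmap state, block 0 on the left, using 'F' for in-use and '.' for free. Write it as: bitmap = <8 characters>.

create(a): bitmap=F....... | a=[0]
unlink(a): bitmap=........ | 
create(c): bitmap=F....... | c=[0]
append(c, 2): bitmap=FFF..... | c=[0, 1, 2]
truncate(c, 1): bitmap=F....... | c=[0]
append(c, 1): bitmap=FF...... | c=[0, 1]
append(c, 2): bitmap=FFFF.... | c=[0, 1, 2, 3]
create(a): bitmap=FFFFF... | a=[4] c=[0, 1, 2, 3]
unlink(c): bitmap=....F... | a=[4]

bitmap = ....F...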